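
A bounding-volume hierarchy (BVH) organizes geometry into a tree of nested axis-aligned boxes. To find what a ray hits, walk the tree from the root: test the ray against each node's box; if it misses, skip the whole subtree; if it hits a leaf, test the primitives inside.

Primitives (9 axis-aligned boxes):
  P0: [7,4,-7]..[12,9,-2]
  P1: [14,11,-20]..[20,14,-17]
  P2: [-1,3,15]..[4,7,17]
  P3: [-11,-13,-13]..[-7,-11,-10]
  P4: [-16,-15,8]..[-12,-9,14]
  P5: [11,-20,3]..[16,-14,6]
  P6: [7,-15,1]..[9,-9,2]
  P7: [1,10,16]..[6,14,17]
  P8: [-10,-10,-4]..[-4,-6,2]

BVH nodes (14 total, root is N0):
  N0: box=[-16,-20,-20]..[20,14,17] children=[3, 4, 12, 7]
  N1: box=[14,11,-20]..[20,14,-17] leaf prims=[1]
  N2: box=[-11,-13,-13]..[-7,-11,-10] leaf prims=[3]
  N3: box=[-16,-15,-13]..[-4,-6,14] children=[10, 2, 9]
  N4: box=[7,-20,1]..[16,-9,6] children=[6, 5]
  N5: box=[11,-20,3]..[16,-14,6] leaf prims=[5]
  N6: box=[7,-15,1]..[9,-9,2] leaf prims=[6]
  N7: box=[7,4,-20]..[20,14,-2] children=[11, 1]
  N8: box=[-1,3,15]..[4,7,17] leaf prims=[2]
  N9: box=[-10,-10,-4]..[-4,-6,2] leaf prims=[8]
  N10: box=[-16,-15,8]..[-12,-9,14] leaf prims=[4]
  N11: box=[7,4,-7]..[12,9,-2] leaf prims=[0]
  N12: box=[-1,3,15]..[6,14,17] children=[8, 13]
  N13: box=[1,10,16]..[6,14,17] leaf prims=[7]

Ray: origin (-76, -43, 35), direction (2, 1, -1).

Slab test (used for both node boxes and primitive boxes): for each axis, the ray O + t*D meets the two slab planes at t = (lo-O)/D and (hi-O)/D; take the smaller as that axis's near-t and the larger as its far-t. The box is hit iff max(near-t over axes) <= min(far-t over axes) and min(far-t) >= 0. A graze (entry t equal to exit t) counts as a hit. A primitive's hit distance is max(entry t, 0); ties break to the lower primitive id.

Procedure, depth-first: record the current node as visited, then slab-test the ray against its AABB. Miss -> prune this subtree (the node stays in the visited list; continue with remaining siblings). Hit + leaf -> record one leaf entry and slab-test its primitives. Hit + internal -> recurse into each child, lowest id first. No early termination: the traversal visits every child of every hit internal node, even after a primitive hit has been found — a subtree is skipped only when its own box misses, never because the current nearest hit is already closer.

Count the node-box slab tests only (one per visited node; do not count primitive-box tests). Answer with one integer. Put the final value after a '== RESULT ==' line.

Walk:
N0 x:[30,48] y:[23,57] z:[18,55] -> hit [30,48], descend [3, 4, 7, 12]
  N3 x:[30,36] y:[28,37] z:[21,48] -> hit [30,36], descend [2, 9, 10]
    N2 x:[65/2,69/2] y:[30,32] z:[45,48] -> miss, prune
    N9 x:[33,36] y:[33,37] z:[33,39] -> hit [33,36] leaf, test {P8@t=33}
    N10 x:[30,32] y:[28,34] z:[21,27] -> miss, prune
  N4 x:[83/2,46] y:[23,34] z:[29,34] -> miss, prune
  N7 x:[83/2,48] y:[47,57] z:[37,55] -> hit [47,48], descend [1, 11]
    N1 x:[45,48] y:[54,57] z:[52,55] -> miss, prune
    N11 x:[83/2,44] y:[47,52] z:[37,42] -> miss, prune
  N12 x:[75/2,41] y:[46,57] z:[18,20] -> miss, prune

10 AABB tests over nodes [0, 3, 2, 9, 10, 4, 7, 1, 11, 12]; 1 leaf entered; closest P8.

== RESULT ==
10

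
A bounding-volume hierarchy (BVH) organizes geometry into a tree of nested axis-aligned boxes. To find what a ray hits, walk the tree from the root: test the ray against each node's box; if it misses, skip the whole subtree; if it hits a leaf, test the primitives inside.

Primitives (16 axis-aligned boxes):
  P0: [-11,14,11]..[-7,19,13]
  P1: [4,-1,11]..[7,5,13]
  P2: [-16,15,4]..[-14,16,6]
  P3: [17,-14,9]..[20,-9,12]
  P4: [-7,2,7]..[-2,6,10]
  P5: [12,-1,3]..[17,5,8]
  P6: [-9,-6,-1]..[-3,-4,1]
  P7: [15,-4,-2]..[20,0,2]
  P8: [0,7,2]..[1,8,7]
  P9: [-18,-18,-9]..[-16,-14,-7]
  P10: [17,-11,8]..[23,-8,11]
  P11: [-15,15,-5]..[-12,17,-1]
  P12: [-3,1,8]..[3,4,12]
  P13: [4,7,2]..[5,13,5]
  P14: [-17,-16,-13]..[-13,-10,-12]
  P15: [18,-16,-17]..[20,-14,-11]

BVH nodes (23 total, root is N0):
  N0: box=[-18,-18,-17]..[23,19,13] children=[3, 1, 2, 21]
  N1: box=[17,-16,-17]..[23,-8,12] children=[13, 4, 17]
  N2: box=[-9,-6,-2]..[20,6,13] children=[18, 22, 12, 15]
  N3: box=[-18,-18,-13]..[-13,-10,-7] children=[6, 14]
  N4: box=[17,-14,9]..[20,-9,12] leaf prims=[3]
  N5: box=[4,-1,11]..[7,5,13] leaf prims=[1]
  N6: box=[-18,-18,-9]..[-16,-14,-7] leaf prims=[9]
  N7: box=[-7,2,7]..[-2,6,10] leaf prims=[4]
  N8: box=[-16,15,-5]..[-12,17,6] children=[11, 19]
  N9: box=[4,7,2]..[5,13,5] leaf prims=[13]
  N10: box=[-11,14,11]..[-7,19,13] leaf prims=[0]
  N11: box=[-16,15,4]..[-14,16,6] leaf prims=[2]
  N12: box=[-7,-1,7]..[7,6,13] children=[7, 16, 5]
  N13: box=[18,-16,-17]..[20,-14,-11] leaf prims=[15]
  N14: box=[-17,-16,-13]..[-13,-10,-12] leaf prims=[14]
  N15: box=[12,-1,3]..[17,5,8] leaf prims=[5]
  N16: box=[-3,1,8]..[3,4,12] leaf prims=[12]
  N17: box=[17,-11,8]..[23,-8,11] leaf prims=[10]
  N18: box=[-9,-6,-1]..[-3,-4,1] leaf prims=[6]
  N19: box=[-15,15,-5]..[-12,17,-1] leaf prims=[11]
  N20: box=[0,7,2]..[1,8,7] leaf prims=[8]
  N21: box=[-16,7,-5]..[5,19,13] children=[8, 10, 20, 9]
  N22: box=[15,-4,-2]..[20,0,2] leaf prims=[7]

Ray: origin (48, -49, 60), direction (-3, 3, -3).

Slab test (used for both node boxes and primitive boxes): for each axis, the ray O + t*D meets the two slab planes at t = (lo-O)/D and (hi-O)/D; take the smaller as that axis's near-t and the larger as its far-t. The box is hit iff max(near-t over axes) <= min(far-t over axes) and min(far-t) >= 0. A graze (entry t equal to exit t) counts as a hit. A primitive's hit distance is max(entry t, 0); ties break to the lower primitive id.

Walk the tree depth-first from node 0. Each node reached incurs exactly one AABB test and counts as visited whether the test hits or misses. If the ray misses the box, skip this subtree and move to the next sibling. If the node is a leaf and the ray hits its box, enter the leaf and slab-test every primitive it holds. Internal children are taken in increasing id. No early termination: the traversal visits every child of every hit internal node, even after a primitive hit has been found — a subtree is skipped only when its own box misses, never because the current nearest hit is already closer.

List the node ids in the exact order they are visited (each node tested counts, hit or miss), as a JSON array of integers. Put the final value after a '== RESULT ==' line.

Trace the traversal:
N0 x:[25/3,22] y:[31/3,68/3] z:[47/3,77/3] -> hit [47/3,22], descend [1, 2, 3, 21]
  N1 x:[25/3,31/3] y:[11,41/3] z:[16,77/3] -> miss, prune
  N2 x:[28/3,19] y:[43/3,55/3] z:[47/3,62/3] -> hit [47/3,55/3], descend [12, 15, 18, 22]
    N12 x:[41/3,55/3] y:[16,55/3] z:[47/3,53/3] -> hit [16,53/3], descend [5, 7, 16]
      N5 x:[41/3,44/3] y:[16,18] z:[47/3,49/3] -> miss, prune
      N7 x:[50/3,55/3] y:[17,55/3] z:[50/3,53/3] -> hit [17,53/3] leaf, test {P4@t=17}
      N16 x:[15,17] y:[50/3,53/3] z:[16,52/3] -> hit [50/3,17] leaf, test {P12@t=50/3}
    N15 x:[31/3,12] y:[16,18] z:[52/3,19] -> miss, prune
    N18 x:[17,19] y:[43/3,15] z:[59/3,61/3] -> miss, prune
    N22 x:[28/3,11] y:[15,49/3] z:[58/3,62/3] -> miss, prune
  N3 x:[61/3,22] y:[31/3,13] z:[67/3,73/3] -> miss, prune
  N21 x:[43/3,64/3] y:[56/3,68/3] z:[47/3,65/3] -> hit [56/3,64/3], descend [8, 9, 10, 20]
    N8 x:[20,64/3] y:[64/3,22] z:[18,65/3] -> hit [64/3,64/3], descend [11, 19]
      N11 x:[62/3,64/3] y:[64/3,65/3] z:[18,56/3] -> miss, prune
      N19 x:[20,21] y:[64/3,22] z:[61/3,65/3] -> miss, prune
    N9 x:[43/3,44/3] y:[56/3,62/3] z:[55/3,58/3] -> miss, prune
    N10 x:[55/3,59/3] y:[21,68/3] z:[47/3,49/3] -> miss, prune
    N20 x:[47/3,16] y:[56/3,19] z:[53/3,58/3] -> miss, prune

18 AABB tests over nodes [0, 1, 2, 12, 5, 7, 16, 15, 18, 22, 3, 21, 8, 11, 19, 9, 10, 20]; 2 leaves entered; closest P12.

== RESULT ==
[0, 1, 2, 12, 5, 7, 16, 15, 18, 22, 3, 21, 8, 11, 19, 9, 10, 20]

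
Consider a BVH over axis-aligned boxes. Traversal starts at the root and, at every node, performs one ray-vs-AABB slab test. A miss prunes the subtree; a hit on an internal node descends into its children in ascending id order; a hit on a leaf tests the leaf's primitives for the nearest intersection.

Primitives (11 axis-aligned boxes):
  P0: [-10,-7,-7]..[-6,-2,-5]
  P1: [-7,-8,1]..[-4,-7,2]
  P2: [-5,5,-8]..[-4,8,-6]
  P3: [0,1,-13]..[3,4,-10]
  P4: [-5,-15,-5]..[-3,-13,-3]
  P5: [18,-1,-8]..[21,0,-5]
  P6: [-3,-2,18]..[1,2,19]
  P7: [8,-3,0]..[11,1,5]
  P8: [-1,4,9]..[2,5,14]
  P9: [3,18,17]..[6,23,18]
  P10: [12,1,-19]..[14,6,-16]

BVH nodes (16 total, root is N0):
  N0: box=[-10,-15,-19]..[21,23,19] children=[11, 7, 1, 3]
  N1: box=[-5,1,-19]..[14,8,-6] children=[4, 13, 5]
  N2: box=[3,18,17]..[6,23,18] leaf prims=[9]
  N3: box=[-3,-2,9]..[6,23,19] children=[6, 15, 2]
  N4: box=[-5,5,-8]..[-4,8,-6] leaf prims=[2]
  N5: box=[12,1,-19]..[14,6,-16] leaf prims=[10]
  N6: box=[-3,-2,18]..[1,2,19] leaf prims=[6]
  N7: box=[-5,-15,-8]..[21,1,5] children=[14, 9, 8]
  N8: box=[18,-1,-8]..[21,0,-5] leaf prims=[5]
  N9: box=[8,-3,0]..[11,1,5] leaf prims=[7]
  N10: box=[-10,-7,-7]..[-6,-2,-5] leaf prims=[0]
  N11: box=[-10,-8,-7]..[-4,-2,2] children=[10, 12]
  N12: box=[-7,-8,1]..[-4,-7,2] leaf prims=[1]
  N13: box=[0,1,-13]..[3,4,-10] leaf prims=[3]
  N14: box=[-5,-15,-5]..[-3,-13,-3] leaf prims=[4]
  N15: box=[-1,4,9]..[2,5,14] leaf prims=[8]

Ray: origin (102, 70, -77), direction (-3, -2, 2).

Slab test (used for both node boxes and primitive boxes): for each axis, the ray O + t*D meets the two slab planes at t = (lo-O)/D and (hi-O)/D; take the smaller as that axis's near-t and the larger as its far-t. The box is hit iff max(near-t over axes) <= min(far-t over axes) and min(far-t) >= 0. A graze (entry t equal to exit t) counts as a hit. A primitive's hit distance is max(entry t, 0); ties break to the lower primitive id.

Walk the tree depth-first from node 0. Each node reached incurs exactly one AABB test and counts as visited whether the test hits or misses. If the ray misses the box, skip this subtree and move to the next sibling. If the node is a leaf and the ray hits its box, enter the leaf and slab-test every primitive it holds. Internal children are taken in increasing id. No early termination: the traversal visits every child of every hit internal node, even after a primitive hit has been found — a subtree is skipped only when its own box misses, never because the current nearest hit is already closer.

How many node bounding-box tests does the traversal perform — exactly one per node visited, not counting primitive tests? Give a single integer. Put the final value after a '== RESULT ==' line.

Trace the traversal:
N0 x:[27,112/3] y:[47/2,85/2] z:[29,48] -> hit [29,112/3], descend [1, 3, 7, 11]
  N1 x:[88/3,107/3] y:[31,69/2] z:[29,71/2] -> hit [31,69/2], descend [4, 5, 13]
    N4 x:[106/3,107/3] y:[31,65/2] z:[69/2,71/2] -> miss, prune
    N5 x:[88/3,30] y:[32,69/2] z:[29,61/2] -> miss, prune
    N13 x:[33,34] y:[33,69/2] z:[32,67/2] -> hit [33,67/2] leaf, test {P3@t=33}
  N3 x:[32,35] y:[47/2,36] z:[43,48] -> miss, prune
  N7 x:[27,107/3] y:[69/2,85/2] z:[69/2,41] -> hit [69/2,107/3], descend [8, 9, 14]
    N8 x:[27,28] y:[35,71/2] z:[69/2,36] -> miss, prune
    N9 x:[91/3,94/3] y:[69/2,73/2] z:[77/2,41] -> miss, prune
    N14 x:[35,107/3] y:[83/2,85/2] z:[36,37] -> miss, prune
  N11 x:[106/3,112/3] y:[36,39] z:[35,79/2] -> hit [36,112/3], descend [10, 12]
    N10 x:[36,112/3] y:[36,77/2] z:[35,36] -> hit [36,36] leaf, test {P0@t=36}
    N12 x:[106/3,109/3] y:[77/2,39] z:[39,79/2] -> miss, prune

order=[0, 1, 4, 5, 13, 3, 7, 8, 9, 14, 11, 10, 12]  |boxes|=13  |leaves|=2  hit=P3

== RESULT ==
13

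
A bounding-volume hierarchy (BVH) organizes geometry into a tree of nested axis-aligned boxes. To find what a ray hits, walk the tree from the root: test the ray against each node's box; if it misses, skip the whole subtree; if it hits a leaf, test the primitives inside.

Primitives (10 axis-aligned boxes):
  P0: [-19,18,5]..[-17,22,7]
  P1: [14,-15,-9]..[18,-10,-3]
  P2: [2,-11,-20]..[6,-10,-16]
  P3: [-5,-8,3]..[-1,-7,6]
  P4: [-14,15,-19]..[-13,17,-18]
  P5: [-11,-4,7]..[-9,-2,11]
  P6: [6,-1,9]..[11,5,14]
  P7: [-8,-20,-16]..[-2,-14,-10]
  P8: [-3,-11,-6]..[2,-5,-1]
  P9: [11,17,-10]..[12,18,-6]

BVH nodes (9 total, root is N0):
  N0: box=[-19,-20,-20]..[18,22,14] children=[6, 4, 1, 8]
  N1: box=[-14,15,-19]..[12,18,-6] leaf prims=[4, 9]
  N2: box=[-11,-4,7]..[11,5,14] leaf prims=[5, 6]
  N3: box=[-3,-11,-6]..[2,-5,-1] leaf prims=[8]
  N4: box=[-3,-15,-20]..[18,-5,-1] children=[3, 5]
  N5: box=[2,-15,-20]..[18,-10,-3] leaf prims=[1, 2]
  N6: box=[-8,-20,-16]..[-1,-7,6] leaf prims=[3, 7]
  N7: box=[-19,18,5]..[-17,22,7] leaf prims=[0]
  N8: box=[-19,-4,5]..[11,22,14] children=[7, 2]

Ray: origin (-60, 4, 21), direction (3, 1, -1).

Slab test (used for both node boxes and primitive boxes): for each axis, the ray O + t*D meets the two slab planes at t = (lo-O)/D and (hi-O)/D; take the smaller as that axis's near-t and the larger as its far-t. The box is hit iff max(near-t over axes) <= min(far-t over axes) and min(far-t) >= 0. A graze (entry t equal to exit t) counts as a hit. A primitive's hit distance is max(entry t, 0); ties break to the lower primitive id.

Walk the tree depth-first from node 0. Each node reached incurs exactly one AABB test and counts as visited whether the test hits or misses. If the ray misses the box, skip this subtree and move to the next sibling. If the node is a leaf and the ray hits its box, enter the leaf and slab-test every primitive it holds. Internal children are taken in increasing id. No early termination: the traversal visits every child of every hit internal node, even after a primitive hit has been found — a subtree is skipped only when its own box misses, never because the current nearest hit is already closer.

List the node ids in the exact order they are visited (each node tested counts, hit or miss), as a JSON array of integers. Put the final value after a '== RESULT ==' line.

Trace the traversal:
N0 x:[41/3,26] y:[-24,18] z:[7,41] -> hit [41/3,18], descend [1, 4, 6, 8]
  N1 x:[46/3,24] y:[11,14] z:[27,40] -> miss, prune
  N4 x:[19,26] y:[-19,-9] z:[22,41] -> miss, prune
  N6 x:[52/3,59/3] y:[-24,-11] z:[15,37] -> miss, prune
  N8 x:[41/3,71/3] y:[-8,18] z:[7,16] -> hit [41/3,16], descend [2, 7]
    N2 x:[49/3,71/3] y:[-8,1] z:[7,14] -> miss, prune
    N7 x:[41/3,43/3] y:[14,18] z:[14,16] -> hit [14,43/3] leaf, test {P0@t=14}

Visited [0, 1, 4, 6, 8, 2, 7]. Tests: 7 box, 1 leaf. Nearest: P0.

== RESULT ==
[0, 1, 4, 6, 8, 2, 7]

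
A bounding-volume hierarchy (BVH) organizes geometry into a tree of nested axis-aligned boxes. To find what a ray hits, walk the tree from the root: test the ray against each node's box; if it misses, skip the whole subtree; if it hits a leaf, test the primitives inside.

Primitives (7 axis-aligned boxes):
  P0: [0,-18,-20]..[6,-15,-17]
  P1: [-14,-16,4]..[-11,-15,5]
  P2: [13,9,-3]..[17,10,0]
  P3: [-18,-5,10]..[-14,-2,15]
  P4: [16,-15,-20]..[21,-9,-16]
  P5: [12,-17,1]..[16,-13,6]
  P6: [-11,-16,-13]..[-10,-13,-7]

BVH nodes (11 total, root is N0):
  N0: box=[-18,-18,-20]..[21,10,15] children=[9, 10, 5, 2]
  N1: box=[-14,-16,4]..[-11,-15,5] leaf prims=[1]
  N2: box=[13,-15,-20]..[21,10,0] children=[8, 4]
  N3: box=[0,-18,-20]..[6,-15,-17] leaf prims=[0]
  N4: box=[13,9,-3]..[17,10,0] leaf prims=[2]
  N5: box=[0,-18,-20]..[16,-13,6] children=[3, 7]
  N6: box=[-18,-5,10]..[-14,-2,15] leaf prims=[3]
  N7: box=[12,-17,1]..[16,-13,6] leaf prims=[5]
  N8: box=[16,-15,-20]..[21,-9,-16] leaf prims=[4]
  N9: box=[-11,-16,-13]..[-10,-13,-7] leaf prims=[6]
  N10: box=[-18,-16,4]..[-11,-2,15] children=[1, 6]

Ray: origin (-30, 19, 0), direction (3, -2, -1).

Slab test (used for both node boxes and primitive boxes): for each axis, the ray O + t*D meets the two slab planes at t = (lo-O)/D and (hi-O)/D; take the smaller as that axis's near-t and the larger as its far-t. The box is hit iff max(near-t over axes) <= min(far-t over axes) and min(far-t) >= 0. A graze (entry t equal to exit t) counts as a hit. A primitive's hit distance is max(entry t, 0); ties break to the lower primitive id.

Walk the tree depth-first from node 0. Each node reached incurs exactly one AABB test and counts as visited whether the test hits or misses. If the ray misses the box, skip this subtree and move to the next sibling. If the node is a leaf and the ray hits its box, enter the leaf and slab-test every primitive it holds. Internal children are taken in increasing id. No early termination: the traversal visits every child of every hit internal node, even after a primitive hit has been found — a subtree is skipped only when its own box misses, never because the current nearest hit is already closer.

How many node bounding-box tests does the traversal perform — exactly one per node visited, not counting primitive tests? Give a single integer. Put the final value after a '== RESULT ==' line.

Trace the traversal:
N0 x:[4,17] y:[9/2,37/2] z:[-15,20] -> hit [9/2,17], descend [2, 5, 9, 10]
  N2 x:[43/3,17] y:[9/2,17] z:[0,20] -> hit [43/3,17], descend [4, 8]
    N4 x:[43/3,47/3] y:[9/2,5] z:[0,3] -> miss, prune
    N8 x:[46/3,17] y:[14,17] z:[16,20] -> hit [16,17] leaf, test {P4@t=16}
  N5 x:[10,46/3] y:[16,37/2] z:[-6,20] -> miss, prune
  N9 x:[19/3,20/3] y:[16,35/2] z:[7,13] -> miss, prune
  N10 x:[4,19/3] y:[21/2,35/2] z:[-15,-4] -> miss, prune

7 AABB tests over nodes [0, 2, 4, 8, 5, 9, 10]; 1 leaf entered; closest P4.

== RESULT ==
7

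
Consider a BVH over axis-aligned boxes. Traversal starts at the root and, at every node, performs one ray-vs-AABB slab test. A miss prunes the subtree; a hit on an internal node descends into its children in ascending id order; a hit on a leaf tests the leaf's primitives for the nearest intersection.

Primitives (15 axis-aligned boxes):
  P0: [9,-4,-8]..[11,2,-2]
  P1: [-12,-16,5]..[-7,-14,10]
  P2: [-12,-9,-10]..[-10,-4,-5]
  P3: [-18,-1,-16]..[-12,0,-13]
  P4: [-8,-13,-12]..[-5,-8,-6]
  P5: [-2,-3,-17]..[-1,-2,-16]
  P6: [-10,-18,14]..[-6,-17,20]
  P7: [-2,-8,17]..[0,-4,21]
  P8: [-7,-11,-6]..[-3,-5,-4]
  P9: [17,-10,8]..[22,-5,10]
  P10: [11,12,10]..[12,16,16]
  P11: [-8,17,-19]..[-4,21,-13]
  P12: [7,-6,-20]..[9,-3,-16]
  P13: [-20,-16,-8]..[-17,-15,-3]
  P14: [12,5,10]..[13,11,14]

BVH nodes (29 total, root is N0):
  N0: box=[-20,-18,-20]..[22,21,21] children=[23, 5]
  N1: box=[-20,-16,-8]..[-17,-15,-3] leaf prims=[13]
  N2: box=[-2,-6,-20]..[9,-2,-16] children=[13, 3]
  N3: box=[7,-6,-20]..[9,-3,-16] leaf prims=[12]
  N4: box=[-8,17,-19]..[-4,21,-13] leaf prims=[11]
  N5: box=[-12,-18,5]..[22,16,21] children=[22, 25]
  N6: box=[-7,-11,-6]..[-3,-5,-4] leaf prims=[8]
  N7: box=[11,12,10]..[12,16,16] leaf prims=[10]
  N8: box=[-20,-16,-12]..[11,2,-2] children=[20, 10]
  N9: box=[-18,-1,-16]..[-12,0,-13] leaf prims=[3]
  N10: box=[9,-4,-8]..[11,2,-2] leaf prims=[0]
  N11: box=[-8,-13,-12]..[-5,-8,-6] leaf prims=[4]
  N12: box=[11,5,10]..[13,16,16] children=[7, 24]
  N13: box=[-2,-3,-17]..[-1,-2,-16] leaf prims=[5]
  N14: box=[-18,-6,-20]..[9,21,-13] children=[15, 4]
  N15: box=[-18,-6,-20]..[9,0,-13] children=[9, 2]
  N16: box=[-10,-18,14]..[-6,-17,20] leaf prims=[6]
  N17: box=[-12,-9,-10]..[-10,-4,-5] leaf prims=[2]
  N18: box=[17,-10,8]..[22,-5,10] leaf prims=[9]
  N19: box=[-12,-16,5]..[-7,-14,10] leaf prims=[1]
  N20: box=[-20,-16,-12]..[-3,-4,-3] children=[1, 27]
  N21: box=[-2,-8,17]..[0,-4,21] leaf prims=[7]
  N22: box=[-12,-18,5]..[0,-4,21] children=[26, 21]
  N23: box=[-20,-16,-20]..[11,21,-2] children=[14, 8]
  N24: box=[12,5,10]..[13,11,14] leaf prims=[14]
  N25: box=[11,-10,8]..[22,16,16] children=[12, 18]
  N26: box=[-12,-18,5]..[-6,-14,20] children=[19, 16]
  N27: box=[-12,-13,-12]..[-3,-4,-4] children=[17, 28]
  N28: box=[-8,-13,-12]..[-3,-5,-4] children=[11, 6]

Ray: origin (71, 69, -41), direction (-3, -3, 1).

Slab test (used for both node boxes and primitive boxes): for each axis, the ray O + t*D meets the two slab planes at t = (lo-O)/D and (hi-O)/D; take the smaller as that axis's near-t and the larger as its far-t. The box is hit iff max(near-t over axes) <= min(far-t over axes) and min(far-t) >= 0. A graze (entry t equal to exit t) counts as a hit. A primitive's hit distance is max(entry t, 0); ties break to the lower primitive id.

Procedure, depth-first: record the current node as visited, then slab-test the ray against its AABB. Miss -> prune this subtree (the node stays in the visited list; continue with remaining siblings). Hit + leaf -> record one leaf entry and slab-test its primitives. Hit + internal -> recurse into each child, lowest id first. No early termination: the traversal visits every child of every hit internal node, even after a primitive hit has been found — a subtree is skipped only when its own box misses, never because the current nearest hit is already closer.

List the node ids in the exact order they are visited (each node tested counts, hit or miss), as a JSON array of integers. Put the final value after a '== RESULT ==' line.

Trace the traversal:
N0 x:[49/3,91/3] y:[16,29] z:[21,62] -> hit [21,29], descend [5, 23]
  N5 x:[49/3,83/3] y:[53/3,29] z:[46,62] -> miss, prune
  N23 x:[20,91/3] y:[16,85/3] z:[21,39] -> hit [21,85/3], descend [8, 14]
    N8 x:[20,91/3] y:[67/3,85/3] z:[29,39] -> miss, prune
    N14 x:[62/3,89/3] y:[16,25] z:[21,28] -> hit [21,25], descend [4, 15]
      N4 x:[25,79/3] y:[16,52/3] z:[22,28] -> miss, prune
      N15 x:[62/3,89/3] y:[23,25] z:[21,28] -> hit [23,25], descend [2, 9]
        N2 x:[62/3,73/3] y:[71/3,25] z:[21,25] -> hit [71/3,73/3], descend [3, 13]
          N3 x:[62/3,64/3] y:[24,25] z:[21,25] -> miss, prune
          N13 x:[24,73/3] y:[71/3,24] z:[24,25] -> hit [24,24] leaf, test {P5@t=24}
        N9 x:[83/3,89/3] y:[23,70/3] z:[25,28] -> miss, prune

Visited [0, 5, 23, 8, 14, 4, 15, 2, 3, 13, 9]. Tests: 11 box, 1 leaf. Nearest: P5.

== RESULT ==
[0, 5, 23, 8, 14, 4, 15, 2, 3, 13, 9]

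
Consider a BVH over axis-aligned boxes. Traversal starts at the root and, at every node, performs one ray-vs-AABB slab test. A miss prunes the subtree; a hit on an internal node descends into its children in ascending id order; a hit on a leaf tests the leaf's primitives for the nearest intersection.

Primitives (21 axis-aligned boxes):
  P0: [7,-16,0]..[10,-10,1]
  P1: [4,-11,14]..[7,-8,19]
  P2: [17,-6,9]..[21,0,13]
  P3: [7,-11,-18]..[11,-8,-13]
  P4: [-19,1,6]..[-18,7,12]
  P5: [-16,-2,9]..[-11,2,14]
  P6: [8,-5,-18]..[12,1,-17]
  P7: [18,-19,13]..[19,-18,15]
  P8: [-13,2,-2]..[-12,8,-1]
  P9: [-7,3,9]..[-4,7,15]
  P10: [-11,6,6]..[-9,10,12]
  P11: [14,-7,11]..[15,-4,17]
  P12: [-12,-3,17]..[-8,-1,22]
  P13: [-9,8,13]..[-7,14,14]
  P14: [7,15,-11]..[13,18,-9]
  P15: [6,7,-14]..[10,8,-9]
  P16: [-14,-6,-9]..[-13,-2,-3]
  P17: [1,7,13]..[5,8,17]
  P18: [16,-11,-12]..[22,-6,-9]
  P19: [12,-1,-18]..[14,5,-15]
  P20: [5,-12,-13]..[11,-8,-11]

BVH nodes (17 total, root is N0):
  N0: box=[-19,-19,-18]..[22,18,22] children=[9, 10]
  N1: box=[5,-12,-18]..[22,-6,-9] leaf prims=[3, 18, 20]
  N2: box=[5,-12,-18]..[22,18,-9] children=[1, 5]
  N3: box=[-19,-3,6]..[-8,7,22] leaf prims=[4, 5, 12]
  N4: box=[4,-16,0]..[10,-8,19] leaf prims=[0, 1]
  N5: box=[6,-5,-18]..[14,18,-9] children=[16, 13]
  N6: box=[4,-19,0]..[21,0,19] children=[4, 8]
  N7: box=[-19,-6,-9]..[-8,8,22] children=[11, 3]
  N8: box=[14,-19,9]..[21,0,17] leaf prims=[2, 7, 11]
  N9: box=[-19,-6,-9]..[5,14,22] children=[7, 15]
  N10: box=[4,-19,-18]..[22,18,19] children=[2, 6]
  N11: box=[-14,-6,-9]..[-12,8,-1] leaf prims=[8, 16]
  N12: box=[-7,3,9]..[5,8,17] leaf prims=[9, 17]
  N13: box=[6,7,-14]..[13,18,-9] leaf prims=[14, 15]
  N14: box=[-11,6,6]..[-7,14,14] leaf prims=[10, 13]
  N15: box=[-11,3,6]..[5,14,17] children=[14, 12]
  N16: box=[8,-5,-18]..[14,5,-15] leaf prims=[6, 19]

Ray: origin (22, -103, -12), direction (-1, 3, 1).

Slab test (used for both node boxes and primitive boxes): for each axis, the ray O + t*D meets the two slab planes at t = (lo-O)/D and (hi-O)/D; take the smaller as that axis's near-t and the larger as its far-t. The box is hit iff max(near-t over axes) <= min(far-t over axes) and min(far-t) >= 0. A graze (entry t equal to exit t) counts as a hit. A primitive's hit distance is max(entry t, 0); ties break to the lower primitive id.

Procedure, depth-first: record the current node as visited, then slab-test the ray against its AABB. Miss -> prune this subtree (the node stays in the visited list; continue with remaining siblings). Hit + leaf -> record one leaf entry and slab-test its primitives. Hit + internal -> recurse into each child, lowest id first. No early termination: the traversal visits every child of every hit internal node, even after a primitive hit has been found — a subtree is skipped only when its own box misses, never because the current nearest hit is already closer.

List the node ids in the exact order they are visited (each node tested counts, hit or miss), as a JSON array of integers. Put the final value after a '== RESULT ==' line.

Walk:
N0 x:[0,41] y:[28,121/3] z:[-6,34] -> hit [28,34], descend [9, 10]
  N9 x:[17,41] y:[97/3,39] z:[3,34] -> hit [97/3,34], descend [7, 15]
    N7 x:[30,41] y:[97/3,37] z:[3,34] -> hit [97/3,34], descend [3, 11]
      N3 x:[30,41] y:[100/3,110/3] z:[18,34] -> hit [100/3,34] leaf, test {P4(miss), P5(miss), P12@t=100/3}
      N11 x:[34,36] y:[97/3,37] z:[3,11] -> miss, prune
    N15 x:[17,33] y:[106/3,39] z:[18,29] -> miss, prune
  N10 x:[0,18] y:[28,121/3] z:[-6,31] -> miss, prune

Visited [0, 9, 7, 3, 11, 15, 10]. Tests: 7 box, 1 leaf. Nearest: P12.

== RESULT ==
[0, 9, 7, 3, 11, 15, 10]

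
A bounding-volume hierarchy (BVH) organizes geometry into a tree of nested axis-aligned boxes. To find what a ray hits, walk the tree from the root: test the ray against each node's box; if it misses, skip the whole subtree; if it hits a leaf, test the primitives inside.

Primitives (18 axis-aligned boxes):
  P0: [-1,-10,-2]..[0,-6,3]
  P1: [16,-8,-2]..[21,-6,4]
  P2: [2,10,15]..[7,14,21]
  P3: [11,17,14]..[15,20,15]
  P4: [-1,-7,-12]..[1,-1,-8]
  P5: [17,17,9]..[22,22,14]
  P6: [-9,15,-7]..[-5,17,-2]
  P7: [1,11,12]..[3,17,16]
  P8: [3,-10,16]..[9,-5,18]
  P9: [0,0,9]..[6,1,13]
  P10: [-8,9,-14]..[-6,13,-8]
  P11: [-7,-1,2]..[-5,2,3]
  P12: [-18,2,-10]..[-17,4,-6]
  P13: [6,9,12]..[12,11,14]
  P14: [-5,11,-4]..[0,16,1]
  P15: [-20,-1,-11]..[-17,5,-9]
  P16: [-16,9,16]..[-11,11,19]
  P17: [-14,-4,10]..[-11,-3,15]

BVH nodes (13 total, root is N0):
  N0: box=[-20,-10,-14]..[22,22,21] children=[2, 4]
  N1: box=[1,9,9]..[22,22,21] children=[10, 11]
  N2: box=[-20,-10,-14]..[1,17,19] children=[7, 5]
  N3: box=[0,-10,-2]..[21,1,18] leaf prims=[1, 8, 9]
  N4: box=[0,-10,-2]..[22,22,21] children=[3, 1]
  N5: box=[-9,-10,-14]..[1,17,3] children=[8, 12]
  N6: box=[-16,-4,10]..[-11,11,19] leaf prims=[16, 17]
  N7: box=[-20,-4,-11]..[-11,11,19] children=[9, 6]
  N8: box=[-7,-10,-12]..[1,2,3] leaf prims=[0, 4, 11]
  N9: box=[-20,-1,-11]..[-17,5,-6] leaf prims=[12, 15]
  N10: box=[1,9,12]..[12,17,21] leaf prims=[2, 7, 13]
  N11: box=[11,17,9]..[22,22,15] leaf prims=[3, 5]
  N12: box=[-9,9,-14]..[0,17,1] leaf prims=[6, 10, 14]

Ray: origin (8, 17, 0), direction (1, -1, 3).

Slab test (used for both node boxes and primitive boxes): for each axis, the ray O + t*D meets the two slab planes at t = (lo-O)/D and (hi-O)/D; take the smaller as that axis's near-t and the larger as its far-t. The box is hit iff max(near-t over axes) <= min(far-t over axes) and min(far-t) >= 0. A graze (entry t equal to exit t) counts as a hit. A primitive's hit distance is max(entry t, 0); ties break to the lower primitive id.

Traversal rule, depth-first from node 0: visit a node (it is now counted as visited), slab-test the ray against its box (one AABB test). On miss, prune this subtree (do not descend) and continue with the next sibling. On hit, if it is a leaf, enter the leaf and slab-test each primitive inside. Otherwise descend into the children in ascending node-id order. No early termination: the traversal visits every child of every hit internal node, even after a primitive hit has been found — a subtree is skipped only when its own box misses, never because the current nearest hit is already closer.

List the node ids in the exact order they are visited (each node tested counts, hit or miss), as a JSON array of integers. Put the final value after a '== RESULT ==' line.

Walk:
N0 x:[-28,14] y:[-5,27] z:[-14/3,7] -> hit [-14/3,7], descend [2, 4]
  N2 x:[-28,-7] y:[0,27] z:[-14/3,19/3] -> miss, prune
  N4 x:[-8,14] y:[-5,27] z:[-2/3,7] -> hit [-2/3,7], descend [1, 3]
    N1 x:[-7,14] y:[-5,8] z:[3,7] -> hit [3,7], descend [10, 11]
      N10 x:[-7,4] y:[0,8] z:[4,7] -> hit [4,4] leaf, test {P2(miss), P7(miss), P13(miss)}
      N11 x:[3,14] y:[-5,0] z:[3,5] -> miss, prune
    N3 x:[-8,13] y:[16,27] z:[-2/3,6] -> miss, prune

Summary -> nodes [0, 2, 4, 1, 10, 11, 3]; box-tests=7; leaf-entries=1; first=miss

== RESULT ==
[0, 2, 4, 1, 10, 11, 3]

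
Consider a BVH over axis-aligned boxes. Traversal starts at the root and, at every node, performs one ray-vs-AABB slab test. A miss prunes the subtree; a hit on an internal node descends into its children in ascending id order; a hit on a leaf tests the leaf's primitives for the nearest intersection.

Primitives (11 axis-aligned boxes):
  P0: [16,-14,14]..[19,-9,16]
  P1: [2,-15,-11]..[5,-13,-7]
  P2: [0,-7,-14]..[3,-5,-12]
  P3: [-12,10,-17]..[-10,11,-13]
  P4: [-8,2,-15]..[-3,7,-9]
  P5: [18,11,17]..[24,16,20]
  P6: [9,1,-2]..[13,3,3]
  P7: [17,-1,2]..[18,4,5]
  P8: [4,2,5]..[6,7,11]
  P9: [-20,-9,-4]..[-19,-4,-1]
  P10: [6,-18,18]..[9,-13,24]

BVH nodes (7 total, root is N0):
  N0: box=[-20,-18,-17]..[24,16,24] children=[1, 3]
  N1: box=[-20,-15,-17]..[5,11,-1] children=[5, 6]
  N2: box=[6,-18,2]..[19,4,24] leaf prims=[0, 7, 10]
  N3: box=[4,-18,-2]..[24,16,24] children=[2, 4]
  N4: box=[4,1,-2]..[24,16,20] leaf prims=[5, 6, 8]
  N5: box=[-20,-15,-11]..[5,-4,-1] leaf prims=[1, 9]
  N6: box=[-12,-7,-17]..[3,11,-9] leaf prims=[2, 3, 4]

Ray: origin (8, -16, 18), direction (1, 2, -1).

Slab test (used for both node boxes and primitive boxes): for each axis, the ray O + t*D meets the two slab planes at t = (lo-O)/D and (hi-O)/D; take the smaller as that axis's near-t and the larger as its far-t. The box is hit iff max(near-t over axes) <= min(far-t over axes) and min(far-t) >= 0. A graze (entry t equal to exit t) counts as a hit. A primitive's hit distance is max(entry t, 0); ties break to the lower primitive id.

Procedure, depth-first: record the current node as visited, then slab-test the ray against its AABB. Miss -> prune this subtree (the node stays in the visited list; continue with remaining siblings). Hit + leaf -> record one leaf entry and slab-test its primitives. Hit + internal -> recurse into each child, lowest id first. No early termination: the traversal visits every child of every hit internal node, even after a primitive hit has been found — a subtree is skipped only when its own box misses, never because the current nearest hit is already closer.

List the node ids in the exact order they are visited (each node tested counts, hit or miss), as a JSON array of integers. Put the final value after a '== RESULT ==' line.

Walk:
N0 x:[-28,16] y:[-1,16] z:[-6,35] -> hit [-1,16], descend [1, 3]
  N1 x:[-28,-3] y:[1/2,27/2] z:[19,35] -> miss, prune
  N3 x:[-4,16] y:[-1,16] z:[-6,20] -> hit [-1,16], descend [2, 4]
    N2 x:[-2,11] y:[-1,10] z:[-6,16] -> hit [-1,10] leaf, test {P0(miss), P7(miss), P10@t=0}
    N4 x:[-4,16] y:[17/2,16] z:[-2,20] -> hit [17/2,16] leaf, test {P5(miss), P6(miss), P8(miss)}

5 AABB tests over nodes [0, 1, 3, 2, 4]; 2 leaves entered; closest P10.

== RESULT ==
[0, 1, 3, 2, 4]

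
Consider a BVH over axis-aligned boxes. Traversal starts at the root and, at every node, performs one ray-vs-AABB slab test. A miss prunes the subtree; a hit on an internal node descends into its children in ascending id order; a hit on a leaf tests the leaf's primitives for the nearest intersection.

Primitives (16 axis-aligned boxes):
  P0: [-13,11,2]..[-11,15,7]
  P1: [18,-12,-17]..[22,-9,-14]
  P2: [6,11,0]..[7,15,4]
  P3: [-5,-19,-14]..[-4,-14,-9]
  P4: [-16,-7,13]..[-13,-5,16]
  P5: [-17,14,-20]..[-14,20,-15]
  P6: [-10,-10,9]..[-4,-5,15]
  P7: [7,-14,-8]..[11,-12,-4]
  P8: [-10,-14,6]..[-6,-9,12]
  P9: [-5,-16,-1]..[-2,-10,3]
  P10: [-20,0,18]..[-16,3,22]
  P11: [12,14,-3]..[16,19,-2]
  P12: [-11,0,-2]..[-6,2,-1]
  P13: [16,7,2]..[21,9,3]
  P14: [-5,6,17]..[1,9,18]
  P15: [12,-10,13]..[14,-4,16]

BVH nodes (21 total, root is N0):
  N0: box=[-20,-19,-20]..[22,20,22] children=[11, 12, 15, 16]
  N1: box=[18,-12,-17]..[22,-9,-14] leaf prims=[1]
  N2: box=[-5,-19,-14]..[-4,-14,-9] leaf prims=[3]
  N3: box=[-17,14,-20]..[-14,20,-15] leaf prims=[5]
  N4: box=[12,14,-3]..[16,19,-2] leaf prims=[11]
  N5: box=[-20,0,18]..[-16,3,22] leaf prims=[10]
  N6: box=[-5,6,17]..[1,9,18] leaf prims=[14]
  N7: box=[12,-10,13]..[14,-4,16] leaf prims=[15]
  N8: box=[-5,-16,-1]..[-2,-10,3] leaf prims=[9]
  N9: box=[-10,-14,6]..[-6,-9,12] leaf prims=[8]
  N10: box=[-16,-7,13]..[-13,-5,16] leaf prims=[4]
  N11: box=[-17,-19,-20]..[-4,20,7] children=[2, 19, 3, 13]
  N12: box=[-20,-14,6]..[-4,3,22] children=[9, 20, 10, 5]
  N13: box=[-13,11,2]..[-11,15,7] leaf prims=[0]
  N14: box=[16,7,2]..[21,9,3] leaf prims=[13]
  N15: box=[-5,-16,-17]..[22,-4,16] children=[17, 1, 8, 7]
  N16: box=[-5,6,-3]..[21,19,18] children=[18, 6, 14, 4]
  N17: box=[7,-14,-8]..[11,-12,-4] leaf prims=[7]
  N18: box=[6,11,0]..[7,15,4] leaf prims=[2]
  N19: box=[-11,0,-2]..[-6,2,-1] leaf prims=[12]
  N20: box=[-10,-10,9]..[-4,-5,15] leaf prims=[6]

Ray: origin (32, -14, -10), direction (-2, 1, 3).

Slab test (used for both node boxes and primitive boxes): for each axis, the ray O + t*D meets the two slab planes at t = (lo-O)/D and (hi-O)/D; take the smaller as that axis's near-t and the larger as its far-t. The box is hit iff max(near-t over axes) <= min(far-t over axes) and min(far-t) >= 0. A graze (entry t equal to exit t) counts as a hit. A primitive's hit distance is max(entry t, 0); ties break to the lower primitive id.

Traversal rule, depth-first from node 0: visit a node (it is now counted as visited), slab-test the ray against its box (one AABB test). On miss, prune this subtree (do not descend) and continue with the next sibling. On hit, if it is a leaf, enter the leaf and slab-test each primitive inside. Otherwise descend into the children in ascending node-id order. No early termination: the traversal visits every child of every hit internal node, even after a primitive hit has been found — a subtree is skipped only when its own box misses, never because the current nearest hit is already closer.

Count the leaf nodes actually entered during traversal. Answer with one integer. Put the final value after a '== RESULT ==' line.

Walk:
N0 x:[5,26] y:[-5,34] z:[-10/3,32/3] -> hit [5,32/3], descend [11, 12, 15, 16]
  N11 x:[18,49/2] y:[-5,34] z:[-10/3,17/3] -> miss, prune
  N12 x:[18,26] y:[0,17] z:[16/3,32/3] -> miss, prune
  N15 x:[5,37/2] y:[-2,10] z:[-7/3,26/3] -> hit [5,26/3], descend [1, 7, 8, 17]
    N1 x:[5,7] y:[2,5] z:[-7/3,-4/3] -> miss, prune
    N7 x:[9,10] y:[4,10] z:[23/3,26/3] -> miss, prune
    N8 x:[17,37/2] y:[-2,4] z:[3,13/3] -> miss, prune
    N17 x:[21/2,25/2] y:[0,2] z:[2/3,2] -> miss, prune
  N16 x:[11/2,37/2] y:[20,33] z:[7/3,28/3] -> miss, prune

order=[0, 11, 12, 15, 1, 7, 8, 17, 16]  |boxes|=9  |leaves|=0  hit=miss

== RESULT ==
0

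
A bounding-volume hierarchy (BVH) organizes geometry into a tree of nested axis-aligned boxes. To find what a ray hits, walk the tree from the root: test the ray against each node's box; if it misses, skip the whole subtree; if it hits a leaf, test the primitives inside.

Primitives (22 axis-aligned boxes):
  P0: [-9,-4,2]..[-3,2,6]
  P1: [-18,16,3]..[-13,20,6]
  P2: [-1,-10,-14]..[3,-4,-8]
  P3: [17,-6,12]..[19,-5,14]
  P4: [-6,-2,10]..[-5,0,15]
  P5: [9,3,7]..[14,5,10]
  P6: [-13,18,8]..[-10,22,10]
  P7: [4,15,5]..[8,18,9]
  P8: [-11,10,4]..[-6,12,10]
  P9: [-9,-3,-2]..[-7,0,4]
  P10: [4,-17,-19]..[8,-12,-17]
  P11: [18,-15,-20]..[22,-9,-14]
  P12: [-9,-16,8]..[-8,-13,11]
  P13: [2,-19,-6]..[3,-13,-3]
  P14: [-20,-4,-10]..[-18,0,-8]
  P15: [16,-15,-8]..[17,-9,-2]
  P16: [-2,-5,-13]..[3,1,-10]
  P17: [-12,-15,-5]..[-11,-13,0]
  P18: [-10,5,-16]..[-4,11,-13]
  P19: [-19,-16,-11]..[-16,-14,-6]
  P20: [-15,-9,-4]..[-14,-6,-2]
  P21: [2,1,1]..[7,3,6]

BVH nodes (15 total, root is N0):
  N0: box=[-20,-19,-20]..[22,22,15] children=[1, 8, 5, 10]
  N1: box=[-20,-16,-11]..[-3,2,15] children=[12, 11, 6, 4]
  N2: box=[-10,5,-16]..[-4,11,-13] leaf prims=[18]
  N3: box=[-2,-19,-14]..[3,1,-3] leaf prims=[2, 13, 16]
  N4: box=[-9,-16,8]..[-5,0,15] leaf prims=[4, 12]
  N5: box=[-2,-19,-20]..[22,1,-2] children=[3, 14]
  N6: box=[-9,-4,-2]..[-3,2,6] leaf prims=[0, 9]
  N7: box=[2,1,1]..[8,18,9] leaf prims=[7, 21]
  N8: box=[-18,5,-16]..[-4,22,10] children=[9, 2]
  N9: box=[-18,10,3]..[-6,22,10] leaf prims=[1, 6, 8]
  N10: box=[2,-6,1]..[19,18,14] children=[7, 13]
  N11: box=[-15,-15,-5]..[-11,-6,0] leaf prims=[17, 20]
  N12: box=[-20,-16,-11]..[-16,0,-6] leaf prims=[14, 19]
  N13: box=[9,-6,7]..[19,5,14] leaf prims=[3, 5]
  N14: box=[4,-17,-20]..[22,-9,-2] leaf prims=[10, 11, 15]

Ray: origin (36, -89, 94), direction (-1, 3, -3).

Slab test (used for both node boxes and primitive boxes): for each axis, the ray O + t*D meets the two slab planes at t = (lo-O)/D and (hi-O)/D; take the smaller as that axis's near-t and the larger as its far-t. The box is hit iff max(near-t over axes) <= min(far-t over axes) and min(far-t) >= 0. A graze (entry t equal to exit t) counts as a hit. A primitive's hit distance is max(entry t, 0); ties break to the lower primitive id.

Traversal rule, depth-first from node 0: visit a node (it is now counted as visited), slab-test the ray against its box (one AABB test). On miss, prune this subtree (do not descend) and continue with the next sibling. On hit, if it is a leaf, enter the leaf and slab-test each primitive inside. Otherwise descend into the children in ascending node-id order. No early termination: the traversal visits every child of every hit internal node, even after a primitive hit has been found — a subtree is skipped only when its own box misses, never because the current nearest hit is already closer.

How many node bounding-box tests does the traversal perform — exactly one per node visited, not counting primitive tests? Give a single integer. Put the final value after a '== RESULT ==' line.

Traverse from the root:
N0 x:[14,56] y:[70/3,37] z:[79/3,38] -> hit [79/3,37], descend [1, 5, 8, 10]
  N1 x:[39,56] y:[73/3,91/3] z:[79/3,35] -> miss, prune
  N5 x:[14,38] y:[70/3,30] z:[32,38] -> miss, prune
  N8 x:[40,54] y:[94/3,37] z:[28,110/3] -> miss, prune
  N10 x:[17,34] y:[83/3,107/3] z:[80/3,31] -> hit [83/3,31], descend [7, 13]
    N7 x:[28,34] y:[30,107/3] z:[85/3,31] -> hit [30,31] leaf, test {P7(miss), P21@t=30}
    N13 x:[17,27] y:[83/3,94/3] z:[80/3,29] -> miss, prune

7 AABB tests over nodes [0, 1, 5, 8, 10, 7, 13]; 1 leaf entered; closest P21.

== RESULT ==
7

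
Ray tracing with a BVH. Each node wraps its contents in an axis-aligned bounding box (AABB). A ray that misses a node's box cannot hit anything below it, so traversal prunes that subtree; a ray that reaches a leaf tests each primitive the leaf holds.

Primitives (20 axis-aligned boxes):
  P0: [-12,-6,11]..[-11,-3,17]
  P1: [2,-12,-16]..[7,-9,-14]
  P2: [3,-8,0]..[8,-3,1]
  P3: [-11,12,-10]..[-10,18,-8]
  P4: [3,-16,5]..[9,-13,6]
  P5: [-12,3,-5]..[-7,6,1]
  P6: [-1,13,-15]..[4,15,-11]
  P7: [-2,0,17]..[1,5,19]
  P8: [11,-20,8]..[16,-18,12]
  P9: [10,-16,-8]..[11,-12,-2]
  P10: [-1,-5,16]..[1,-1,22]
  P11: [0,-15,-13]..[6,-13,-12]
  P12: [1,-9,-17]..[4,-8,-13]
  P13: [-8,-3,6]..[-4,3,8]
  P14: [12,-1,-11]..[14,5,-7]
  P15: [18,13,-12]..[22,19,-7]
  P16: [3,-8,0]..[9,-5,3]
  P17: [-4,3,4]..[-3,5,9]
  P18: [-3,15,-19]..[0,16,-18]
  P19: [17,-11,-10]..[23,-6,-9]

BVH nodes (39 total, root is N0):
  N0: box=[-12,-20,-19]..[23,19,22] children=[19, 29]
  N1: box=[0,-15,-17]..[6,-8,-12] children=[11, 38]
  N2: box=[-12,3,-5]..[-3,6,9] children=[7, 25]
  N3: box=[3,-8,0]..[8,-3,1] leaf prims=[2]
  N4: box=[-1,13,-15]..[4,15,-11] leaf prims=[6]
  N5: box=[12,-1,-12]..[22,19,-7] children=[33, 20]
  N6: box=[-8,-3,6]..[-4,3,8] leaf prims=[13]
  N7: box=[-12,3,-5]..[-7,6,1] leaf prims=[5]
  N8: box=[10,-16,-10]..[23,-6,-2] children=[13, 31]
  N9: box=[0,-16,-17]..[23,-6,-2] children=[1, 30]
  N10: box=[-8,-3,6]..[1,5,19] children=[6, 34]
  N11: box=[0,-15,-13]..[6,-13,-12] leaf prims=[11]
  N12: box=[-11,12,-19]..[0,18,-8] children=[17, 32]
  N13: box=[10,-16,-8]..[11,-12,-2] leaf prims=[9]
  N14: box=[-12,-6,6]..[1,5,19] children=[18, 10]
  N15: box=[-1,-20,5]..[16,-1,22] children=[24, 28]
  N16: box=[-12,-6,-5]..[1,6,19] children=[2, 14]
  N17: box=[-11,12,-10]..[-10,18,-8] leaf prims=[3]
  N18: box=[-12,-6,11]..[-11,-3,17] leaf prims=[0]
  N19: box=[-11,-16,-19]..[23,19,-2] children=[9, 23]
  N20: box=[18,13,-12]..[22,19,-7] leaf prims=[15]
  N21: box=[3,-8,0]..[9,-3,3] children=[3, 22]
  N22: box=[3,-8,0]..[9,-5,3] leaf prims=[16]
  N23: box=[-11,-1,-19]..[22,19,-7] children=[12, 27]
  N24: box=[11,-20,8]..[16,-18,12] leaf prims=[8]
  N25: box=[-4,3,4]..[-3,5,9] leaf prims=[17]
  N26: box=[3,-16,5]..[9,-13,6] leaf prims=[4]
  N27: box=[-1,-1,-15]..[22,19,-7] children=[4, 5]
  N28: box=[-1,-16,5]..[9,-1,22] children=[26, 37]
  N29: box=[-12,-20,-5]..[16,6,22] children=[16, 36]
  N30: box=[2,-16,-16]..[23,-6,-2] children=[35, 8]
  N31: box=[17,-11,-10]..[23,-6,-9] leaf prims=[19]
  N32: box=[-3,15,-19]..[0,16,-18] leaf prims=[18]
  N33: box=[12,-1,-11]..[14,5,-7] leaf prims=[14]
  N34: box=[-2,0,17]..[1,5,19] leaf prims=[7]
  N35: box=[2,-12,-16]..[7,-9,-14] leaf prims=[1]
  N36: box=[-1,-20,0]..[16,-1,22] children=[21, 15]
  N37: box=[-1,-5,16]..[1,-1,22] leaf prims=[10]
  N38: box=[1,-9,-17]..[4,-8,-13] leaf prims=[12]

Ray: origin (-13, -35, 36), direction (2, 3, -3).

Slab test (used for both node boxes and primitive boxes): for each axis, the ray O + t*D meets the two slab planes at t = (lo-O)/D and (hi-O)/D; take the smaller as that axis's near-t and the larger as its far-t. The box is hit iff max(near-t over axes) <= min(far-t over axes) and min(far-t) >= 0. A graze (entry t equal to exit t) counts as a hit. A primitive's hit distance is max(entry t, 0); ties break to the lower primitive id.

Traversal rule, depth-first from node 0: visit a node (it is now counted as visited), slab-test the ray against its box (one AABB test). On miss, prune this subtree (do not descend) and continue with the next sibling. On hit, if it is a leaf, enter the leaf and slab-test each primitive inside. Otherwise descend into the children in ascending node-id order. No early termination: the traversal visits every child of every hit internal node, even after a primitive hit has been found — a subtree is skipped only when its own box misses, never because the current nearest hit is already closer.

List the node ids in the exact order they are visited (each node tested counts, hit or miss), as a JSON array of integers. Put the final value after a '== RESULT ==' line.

Walk:
N0 x:[1/2,18] y:[5,18] z:[14/3,55/3] -> hit [5,18], descend [19, 29]
  N19 x:[1,18] y:[19/3,18] z:[38/3,55/3] -> hit [38/3,18], descend [9, 23]
    N9 x:[13/2,18] y:[19/3,29/3] z:[38/3,53/3] -> miss, prune
    N23 x:[1,35/2] y:[34/3,18] z:[43/3,55/3] -> hit [43/3,35/2], descend [12, 27]
      N12 x:[1,13/2] y:[47/3,53/3] z:[44/3,55/3] -> miss, prune
      N27 x:[6,35/2] y:[34/3,18] z:[43/3,17] -> hit [43/3,17], descend [4, 5]
        N4 x:[6,17/2] y:[16,50/3] z:[47/3,17] -> miss, prune
        N5 x:[25/2,35/2] y:[34/3,18] z:[43/3,16] -> hit [43/3,16], descend [20, 33]
          N20 x:[31/2,35/2] y:[16,18] z:[43/3,16] -> hit [16,16] leaf, test {P15@t=16}
          N33 x:[25/2,27/2] y:[34/3,40/3] z:[43/3,47/3] -> miss, prune
  N29 x:[1/2,29/2] y:[5,41/3] z:[14/3,41/3] -> hit [5,41/3], descend [16, 36]
    N16 x:[1/2,7] y:[29/3,41/3] z:[17/3,41/3] -> miss, prune
    N36 x:[6,29/2] y:[5,34/3] z:[14/3,12] -> hit [6,34/3], descend [15, 21]
      N15 x:[6,29/2] y:[5,34/3] z:[14/3,31/3] -> hit [6,31/3], descend [24, 28]
        N24 x:[12,29/2] y:[5,17/3] z:[8,28/3] -> miss, prune
        N28 x:[6,11] y:[19/3,34/3] z:[14/3,31/3] -> hit [19/3,31/3], descend [26, 37]
          N26 x:[8,11] y:[19/3,22/3] z:[10,31/3] -> miss, prune
          N37 x:[6,7] y:[10,34/3] z:[14/3,20/3] -> miss, prune
      N21 x:[8,11] y:[9,32/3] z:[11,12] -> miss, prune

Summary -> nodes [0, 19, 9, 23, 12, 27, 4, 5, 20, 33, 29, 16, 36, 15, 24, 28, 26, 37, 21]; box-tests=19; leaf-entries=1; first=P15

== RESULT ==
[0, 19, 9, 23, 12, 27, 4, 5, 20, 33, 29, 16, 36, 15, 24, 28, 26, 37, 21]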